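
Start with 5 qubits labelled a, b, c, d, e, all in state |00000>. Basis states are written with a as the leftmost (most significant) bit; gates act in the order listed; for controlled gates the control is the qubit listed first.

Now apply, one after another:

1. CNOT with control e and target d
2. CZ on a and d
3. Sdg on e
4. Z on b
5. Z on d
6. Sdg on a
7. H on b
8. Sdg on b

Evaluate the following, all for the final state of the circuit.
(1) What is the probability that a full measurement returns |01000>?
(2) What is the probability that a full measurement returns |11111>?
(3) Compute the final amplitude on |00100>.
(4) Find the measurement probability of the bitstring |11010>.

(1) A full measurement returns |01000> with probability 1/2.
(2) A full measurement returns |11111> with probability 0.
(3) The amplitude on |00100> is 0.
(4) The probability of measuring |11010> is 0.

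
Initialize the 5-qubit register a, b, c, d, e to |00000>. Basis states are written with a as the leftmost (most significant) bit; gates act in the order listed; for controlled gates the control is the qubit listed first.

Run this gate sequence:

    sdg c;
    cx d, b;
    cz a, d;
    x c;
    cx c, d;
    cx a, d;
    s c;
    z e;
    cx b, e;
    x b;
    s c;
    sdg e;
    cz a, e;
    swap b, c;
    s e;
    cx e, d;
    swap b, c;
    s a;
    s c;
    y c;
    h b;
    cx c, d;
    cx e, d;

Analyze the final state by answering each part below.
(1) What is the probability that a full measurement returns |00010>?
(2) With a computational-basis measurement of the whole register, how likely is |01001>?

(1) Outcome |00010> occurs with probability 1/2.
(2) The probability of measuring |01001> is 0.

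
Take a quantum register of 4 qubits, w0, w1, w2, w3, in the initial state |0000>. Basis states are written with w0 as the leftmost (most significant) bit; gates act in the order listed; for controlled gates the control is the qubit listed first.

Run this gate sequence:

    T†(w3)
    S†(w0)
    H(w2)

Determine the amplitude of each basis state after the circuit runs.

The resulting statevector has amplitude sqrt(2)/2 on |0000>, sqrt(2)/2 on |0010>, and 0 on every other basis state.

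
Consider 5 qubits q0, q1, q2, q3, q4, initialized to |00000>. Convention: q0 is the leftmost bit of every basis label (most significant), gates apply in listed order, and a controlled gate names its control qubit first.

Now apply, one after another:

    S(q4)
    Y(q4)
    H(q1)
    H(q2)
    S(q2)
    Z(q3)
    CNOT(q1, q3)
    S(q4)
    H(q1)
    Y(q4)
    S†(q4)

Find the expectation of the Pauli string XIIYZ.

In the final state, XIIYZ has expectation 0.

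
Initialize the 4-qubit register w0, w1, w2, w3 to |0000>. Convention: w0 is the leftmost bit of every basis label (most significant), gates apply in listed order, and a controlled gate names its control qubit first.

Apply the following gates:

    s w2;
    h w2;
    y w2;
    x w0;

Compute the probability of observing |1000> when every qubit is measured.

A full measurement returns |1000> with probability 1/2.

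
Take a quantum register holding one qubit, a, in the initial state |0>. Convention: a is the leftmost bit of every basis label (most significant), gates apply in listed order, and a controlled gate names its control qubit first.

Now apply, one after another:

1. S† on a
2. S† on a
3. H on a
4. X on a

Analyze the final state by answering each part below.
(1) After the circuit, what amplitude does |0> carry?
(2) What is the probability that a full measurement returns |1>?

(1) The amplitude on |0> is sqrt(2)/2.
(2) Outcome |1> occurs with probability 1/2.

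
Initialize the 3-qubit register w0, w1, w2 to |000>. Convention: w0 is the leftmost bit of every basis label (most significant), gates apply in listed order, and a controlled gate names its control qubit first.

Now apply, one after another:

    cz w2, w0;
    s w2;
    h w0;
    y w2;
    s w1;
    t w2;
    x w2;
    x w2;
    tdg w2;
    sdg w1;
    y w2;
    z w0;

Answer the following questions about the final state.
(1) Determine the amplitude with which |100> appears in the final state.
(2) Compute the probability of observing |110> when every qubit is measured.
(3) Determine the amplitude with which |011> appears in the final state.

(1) |100> carries amplitude -sqrt(2)/2 in the final state.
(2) Outcome |110> occurs with probability 0.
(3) The final state's coefficient on |011> equals 0.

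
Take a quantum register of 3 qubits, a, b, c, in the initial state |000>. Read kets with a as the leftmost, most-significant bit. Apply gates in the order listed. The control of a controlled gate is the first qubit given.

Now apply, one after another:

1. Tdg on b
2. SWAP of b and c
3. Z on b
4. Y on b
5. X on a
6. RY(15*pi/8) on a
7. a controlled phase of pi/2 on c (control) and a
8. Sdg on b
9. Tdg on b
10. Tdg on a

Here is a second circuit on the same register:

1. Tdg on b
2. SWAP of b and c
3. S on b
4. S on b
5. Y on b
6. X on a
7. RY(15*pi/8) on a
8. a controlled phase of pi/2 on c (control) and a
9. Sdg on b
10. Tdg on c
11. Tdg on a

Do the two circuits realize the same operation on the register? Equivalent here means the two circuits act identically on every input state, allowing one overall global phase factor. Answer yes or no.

No: there is an input state on which the two circuits produce genuinely different outputs (not merely differing by a phase).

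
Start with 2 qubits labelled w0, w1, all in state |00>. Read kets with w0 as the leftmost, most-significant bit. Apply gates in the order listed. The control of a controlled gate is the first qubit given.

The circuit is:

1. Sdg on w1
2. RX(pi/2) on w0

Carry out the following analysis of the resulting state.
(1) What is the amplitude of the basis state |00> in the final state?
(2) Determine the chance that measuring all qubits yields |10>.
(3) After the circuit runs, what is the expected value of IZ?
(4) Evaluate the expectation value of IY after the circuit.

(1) The final state's coefficient on |00> equals sqrt(2)/2.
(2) A full measurement returns |10> with probability 1/2.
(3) In the final state, IZ has expectation 1.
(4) The observable IY averages to 0.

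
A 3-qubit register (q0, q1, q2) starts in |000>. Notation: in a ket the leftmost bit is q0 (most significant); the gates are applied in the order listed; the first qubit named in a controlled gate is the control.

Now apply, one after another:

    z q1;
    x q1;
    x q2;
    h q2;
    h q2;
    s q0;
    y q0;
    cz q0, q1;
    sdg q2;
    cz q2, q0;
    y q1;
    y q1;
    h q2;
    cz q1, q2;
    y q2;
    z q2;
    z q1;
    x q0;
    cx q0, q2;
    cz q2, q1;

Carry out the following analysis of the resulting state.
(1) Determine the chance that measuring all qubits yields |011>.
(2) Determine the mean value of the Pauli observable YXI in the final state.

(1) Outcome |011> occurs with probability 1/2.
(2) In the final state, YXI has expectation 0.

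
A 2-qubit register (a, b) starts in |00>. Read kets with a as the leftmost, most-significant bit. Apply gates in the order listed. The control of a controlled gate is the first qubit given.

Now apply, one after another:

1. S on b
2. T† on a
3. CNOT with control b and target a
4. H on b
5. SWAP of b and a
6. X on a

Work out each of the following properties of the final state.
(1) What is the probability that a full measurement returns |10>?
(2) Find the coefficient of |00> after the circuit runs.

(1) Outcome |10> occurs with probability 1/2.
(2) |00> carries amplitude sqrt(2)/2 in the final state.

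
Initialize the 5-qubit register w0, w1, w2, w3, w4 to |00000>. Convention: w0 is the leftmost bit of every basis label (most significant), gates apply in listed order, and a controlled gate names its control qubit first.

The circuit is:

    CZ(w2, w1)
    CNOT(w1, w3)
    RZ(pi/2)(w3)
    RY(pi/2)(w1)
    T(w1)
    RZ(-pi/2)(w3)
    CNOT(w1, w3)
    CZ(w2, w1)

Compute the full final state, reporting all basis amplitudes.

The final amplitudes are sqrt(2)/2 on |00000>, sqrt(2)*exp(I*pi/4)/2 on |01010>, and 0 on every other basis state.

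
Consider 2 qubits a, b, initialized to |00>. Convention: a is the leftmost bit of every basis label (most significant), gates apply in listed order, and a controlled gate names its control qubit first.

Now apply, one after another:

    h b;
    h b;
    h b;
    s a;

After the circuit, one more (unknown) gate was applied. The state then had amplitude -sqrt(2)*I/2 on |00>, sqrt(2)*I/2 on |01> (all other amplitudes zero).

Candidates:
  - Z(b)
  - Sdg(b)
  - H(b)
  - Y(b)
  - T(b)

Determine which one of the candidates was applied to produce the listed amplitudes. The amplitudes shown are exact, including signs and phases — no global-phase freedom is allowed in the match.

It was Y(b) that produced the state shown. Key observation: gates 2-3 undo each other exactly, leaving only the rest of the circuit to track.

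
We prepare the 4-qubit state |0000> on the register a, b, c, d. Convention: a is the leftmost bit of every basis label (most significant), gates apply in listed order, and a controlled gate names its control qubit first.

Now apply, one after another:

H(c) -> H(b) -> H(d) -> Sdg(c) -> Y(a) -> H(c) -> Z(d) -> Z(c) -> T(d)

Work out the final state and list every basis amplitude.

The final amplitudes are 0 on |0000>, 0 on |0001>, 0 on |0010>, 0 on |0011>, 0 on |0100>, 0 on |0101>, 0 on |0110>, 0 on |0111>, 1/4 + I/4 on |1000>, (-1 - I)*exp(I*pi/4)/4 on |1001>, 1/4 - I/4 on |1010>, -sqrt(2)/4 on |1011>, 1/4 + I/4 on |1100>, (-1 - I)*exp(I*pi/4)/4 on |1101>, 1/4 - I/4 on |1110>, -sqrt(2)/4 on |1111>.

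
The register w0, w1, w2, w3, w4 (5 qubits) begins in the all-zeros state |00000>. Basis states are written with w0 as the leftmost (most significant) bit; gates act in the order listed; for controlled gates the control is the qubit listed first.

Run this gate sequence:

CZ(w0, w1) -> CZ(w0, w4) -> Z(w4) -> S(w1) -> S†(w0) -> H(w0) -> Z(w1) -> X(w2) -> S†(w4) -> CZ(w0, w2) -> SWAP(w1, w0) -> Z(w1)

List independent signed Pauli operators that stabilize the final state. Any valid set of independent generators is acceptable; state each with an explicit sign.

The stabilizer group can be generated by +IXIII, +ZIIII, -IIZII, +IIIZI, +IIIIZ, among other valid generating sets.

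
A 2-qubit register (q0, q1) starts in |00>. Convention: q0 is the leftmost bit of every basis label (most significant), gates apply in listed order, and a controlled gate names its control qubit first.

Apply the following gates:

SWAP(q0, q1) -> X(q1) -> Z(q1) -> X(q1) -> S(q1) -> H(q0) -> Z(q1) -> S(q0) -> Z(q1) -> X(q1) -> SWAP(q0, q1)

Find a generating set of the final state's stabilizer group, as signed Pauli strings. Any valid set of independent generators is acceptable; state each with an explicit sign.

One valid set of independent stabilizer generators is +IY, -ZI (any independent generating set of the same group is equally correct).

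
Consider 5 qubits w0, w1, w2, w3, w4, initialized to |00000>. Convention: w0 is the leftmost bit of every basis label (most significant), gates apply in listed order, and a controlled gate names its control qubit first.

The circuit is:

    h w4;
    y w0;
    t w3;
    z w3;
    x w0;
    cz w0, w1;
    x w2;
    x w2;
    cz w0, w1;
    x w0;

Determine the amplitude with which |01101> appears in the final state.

The amplitude on |01101> is 0. Key observation: the block from step 5 through step 10 cancels to the identity and can be dropped.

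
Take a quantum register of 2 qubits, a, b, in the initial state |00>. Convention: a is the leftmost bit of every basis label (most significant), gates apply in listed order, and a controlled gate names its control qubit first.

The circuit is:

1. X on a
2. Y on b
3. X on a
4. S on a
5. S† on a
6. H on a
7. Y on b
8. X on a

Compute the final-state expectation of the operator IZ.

In the final state, IZ has expectation 1.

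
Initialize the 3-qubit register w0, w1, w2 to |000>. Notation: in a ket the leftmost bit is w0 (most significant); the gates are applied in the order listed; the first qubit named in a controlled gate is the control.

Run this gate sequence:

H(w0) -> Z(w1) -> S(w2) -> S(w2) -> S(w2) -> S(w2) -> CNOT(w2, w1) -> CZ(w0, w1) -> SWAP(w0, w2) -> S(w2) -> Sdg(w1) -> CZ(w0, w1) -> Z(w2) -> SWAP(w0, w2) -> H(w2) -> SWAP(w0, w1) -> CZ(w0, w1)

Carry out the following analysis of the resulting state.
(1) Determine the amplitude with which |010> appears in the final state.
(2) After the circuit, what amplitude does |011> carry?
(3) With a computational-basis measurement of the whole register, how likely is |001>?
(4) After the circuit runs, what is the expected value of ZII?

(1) The amplitude on |010> is -I/2. Key observation: steps 3-6 multiply out to the identity, so the circuit reduces to the remaining gates.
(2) The final state's coefficient on |011> equals -I/2.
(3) Outcome |001> occurs with probability 1/4.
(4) The expectation value of ZII is 1.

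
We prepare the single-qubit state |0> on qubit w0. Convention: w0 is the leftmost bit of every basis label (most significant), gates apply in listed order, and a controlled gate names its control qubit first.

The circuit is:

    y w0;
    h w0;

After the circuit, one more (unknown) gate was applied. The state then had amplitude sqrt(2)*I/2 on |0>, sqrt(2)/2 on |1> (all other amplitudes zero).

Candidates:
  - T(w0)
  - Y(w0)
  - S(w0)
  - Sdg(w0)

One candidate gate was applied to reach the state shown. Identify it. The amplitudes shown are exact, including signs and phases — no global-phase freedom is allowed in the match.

The applied gate was S(w0).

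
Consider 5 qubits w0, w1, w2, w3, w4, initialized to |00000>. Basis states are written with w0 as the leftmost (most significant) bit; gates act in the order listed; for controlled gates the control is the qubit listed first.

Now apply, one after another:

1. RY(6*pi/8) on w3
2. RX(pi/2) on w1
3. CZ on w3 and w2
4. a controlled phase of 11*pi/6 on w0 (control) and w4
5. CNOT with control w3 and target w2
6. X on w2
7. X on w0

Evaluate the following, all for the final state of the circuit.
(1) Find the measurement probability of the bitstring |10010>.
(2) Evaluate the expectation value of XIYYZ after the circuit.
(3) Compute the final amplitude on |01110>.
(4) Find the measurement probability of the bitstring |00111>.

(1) Outcome |10010> occurs with probability sqrt(2)/8 + 1/4.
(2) In the final state, XIYYZ has expectation 0.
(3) The amplitude on |01110> is 0.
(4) Outcome |00111> occurs with probability 0.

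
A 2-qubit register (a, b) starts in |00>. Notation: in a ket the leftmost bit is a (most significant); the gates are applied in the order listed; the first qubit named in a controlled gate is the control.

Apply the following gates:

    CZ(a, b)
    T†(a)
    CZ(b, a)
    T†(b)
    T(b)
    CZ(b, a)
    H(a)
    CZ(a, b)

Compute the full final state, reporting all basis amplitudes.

The final amplitudes are sqrt(2)/2 on |00>, 0 on |01>, sqrt(2)/2 on |10>, 0 on |11>. Key observation: the block from step 3 through step 6 cancels to the identity and can be dropped.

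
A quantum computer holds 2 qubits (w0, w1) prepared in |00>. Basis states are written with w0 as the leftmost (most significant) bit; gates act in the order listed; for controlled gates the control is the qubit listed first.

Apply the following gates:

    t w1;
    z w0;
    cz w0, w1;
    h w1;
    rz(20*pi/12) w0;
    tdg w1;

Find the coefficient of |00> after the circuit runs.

The final state's coefficient on |00> equals -sqrt(2)*exp(I*pi/6)/2.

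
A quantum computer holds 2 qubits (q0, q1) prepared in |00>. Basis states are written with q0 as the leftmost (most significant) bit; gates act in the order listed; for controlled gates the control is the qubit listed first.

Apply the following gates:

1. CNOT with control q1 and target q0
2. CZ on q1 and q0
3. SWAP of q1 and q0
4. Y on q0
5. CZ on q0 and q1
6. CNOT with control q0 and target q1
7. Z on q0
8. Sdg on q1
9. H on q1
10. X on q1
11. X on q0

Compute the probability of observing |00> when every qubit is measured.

The probability of measuring |00> is 1/2.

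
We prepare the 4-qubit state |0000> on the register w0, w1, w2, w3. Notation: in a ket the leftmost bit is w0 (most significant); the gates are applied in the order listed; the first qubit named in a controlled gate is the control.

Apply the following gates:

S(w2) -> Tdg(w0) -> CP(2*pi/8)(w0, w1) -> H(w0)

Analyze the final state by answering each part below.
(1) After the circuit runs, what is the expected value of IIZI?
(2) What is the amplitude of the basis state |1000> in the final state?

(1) The observable IIZI averages to 1.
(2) |1000> carries amplitude sqrt(2)/2 in the final state.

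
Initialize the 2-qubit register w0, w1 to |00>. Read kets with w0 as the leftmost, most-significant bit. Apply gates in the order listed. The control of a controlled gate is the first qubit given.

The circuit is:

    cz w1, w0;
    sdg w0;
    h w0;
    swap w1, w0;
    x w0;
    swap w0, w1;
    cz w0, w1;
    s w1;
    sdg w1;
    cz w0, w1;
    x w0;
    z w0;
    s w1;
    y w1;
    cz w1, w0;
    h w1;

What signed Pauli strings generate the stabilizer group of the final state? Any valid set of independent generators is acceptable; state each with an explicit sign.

The final state is stabilized by the group generated by -XI, +IX; other independent generating sets are equally valid. Key observation: steps 7-10 multiply out to the identity, so the circuit reduces to the remaining gates.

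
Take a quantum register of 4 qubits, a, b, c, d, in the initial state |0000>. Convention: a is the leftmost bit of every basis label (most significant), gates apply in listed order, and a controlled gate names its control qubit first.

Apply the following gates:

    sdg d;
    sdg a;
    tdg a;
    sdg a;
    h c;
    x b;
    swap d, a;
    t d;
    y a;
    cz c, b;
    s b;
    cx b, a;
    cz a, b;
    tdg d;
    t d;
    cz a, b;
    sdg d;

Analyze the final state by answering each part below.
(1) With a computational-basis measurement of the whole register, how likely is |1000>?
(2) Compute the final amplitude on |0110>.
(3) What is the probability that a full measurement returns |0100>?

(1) The probability of measuring |1000> is 0. Key observation: the block from step 13 through step 16 cancels to the identity and can be dropped.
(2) |0110> carries amplitude sqrt(2)/2 in the final state.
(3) The probability of measuring |0100> is 1/2.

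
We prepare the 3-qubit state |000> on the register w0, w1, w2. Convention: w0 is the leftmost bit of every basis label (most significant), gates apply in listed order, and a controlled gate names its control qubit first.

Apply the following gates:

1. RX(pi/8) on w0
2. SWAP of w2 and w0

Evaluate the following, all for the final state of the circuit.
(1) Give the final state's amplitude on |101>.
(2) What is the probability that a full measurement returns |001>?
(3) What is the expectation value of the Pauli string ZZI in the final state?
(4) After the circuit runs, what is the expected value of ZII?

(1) |101> carries amplitude 0 in the final state.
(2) Outcome |001> occurs with probability sin(pi/16)**2.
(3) The expectation value of ZZI is 1.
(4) The expectation value of ZII is 1.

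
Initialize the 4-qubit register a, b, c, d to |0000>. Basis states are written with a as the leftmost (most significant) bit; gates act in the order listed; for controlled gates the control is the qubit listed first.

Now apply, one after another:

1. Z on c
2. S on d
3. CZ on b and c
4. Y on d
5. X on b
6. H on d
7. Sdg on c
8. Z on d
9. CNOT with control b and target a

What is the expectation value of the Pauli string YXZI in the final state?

The expectation value of YXZI is 0.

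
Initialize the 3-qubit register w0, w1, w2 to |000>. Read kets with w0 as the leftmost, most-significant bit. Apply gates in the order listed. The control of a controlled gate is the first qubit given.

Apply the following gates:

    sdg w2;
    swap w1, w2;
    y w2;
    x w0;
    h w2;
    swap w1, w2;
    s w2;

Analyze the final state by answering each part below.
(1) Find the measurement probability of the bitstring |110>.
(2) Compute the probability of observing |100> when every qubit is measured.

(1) Outcome |110> occurs with probability 1/2.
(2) A full measurement returns |100> with probability 1/2.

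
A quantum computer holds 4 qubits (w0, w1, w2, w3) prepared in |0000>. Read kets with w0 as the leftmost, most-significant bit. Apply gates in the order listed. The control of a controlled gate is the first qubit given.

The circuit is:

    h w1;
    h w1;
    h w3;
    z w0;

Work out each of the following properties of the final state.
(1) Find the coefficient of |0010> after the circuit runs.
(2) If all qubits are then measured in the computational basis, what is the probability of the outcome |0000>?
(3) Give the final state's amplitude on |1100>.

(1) |0010> carries amplitude 0 in the final state. Key observation: the block from step 1 through step 2 cancels to the identity and can be dropped.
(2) Outcome |0000> occurs with probability 1/2.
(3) The final state's coefficient on |1100> equals 0.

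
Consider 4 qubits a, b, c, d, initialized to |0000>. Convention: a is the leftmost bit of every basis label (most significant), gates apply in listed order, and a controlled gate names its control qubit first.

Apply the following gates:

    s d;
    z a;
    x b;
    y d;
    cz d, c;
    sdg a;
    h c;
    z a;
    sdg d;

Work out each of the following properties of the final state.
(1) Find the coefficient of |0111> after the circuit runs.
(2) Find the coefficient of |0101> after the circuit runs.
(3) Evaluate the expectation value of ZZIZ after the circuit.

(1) The final state's coefficient on |0111> equals sqrt(2)/2.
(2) |0101> carries amplitude sqrt(2)/2 in the final state.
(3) The expectation value of ZZIZ is 1.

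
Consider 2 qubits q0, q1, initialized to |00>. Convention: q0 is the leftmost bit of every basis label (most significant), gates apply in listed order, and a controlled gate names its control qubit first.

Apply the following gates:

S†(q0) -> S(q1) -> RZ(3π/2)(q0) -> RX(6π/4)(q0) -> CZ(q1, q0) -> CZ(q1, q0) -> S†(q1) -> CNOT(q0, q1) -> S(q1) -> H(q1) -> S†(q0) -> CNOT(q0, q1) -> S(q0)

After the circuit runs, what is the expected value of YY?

The expectation value of YY is 1. Key observation: steps 5-6 multiply out to the identity, so the circuit reduces to the remaining gates.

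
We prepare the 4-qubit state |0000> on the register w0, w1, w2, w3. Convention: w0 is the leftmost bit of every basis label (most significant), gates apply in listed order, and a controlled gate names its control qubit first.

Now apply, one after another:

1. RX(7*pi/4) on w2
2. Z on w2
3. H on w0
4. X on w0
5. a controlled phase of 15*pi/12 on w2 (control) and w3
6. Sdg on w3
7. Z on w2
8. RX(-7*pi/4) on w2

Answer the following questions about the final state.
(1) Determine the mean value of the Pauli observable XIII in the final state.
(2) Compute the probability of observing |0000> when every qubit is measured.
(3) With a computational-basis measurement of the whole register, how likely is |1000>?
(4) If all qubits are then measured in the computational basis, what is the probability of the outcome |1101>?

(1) The observable XIII averages to 1.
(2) A full measurement returns |0000> with probability 1/2.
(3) The probability of measuring |1000> is 1/2.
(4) Outcome |1101> occurs with probability 0.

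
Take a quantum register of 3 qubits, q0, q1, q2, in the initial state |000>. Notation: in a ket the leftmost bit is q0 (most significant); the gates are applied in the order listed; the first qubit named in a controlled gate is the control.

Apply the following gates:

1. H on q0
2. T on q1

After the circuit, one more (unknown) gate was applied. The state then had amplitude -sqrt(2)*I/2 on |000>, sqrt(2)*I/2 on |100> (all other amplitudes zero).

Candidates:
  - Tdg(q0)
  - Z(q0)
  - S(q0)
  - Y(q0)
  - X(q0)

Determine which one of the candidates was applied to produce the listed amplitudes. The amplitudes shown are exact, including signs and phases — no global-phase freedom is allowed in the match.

The unique candidate consistent with the amplitudes is Y(q0).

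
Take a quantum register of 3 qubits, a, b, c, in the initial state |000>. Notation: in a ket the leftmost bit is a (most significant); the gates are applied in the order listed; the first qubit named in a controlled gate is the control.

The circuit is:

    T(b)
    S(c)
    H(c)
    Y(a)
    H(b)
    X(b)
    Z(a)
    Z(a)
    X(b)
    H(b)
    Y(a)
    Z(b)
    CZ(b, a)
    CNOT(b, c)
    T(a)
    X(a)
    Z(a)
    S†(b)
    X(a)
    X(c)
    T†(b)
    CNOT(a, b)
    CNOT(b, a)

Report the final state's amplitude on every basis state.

The final amplitudes are -sqrt(2)/2 on |000>, -sqrt(2)/2 on |001>, and 0 on every other basis state. Key observation: the block from step 4 through step 11 cancels to the identity and can be dropped.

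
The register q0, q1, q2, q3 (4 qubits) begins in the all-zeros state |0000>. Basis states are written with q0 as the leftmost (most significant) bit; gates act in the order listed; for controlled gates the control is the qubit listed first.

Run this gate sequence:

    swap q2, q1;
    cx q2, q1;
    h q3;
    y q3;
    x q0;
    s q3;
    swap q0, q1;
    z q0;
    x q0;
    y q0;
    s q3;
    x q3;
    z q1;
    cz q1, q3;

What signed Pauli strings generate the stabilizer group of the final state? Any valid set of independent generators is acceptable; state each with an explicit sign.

One valid set of independent stabilizer generators is -IIIX, +ZIII, -IZII, +IIZI (any independent generating set of the same group is equally correct).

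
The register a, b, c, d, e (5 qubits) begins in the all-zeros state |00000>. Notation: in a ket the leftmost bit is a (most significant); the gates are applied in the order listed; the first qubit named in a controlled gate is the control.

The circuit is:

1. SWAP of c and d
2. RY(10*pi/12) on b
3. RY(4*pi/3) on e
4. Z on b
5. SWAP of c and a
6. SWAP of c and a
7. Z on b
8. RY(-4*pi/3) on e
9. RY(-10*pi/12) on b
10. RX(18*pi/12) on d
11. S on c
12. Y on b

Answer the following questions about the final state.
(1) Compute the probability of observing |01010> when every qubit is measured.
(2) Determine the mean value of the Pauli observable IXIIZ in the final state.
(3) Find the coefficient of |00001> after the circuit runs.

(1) The probability of measuring |01010> is 1/2. Key observation: steps 2-9 multiply out to the identity, so the circuit reduces to the remaining gates.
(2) The observable IXIIZ averages to 0.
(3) The final state's coefficient on |00001> equals 0.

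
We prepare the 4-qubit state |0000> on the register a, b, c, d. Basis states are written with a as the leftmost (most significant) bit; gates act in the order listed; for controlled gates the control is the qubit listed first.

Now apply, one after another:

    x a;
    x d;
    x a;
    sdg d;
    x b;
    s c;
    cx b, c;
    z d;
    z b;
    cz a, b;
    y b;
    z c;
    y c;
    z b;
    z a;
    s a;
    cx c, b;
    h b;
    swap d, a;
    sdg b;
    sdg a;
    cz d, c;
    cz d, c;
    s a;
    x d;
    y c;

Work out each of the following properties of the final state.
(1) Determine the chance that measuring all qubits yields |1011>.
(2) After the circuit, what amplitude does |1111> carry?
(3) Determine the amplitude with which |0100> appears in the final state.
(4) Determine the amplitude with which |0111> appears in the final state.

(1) A full measurement returns |1011> with probability 1/2.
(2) The amplitude on |1111> is -sqrt(2)*I/2.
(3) |0100> carries amplitude 0 in the final state.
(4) |0111> carries amplitude 0 in the final state.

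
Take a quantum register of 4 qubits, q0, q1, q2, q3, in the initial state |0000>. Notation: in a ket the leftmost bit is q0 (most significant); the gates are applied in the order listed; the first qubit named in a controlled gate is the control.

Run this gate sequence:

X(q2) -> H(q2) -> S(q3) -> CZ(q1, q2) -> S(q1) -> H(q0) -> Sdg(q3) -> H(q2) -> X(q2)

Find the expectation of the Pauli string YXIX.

The observable YXIX averages to 0.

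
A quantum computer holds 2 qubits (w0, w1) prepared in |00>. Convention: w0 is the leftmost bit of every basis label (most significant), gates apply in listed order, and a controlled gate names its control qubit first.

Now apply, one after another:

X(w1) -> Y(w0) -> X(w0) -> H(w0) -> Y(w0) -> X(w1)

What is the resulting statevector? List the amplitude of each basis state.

The final amplitudes are sqrt(2)/2 on |00>, 0 on |01>, -sqrt(2)/2 on |10>, 0 on |11>.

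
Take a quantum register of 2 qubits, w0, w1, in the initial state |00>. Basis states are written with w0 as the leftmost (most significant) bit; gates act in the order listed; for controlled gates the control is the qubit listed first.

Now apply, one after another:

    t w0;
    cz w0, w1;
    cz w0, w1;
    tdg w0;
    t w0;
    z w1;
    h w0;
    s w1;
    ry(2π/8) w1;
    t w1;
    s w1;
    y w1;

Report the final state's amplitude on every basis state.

The resulting statevector has amplitude sqrt(4 - 2*sqrt(2))*exp(I*pi/4)/4 on |00>, I*sqrt(2*sqrt(2) + 4)/4 on |01>, sqrt(4 - 2*sqrt(2))*exp(I*pi/4)/4 on |10>, I*sqrt(2*sqrt(2) + 4)/4 on |11>. Key observation: gates 1-4 undo each other exactly, leaving only the rest of the circuit to track.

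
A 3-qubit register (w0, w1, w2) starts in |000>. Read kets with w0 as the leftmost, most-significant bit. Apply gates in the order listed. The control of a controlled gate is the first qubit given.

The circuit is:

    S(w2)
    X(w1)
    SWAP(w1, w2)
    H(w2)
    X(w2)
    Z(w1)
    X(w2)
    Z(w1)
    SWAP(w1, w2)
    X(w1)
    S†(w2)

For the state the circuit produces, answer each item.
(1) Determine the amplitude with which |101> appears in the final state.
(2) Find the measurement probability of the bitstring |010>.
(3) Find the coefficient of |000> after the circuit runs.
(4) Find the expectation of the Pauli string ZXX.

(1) |101> carries amplitude 0 in the final state.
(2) A full measurement returns |010> with probability 1/2.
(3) |000> carries amplitude -sqrt(2)/2 in the final state.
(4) In the final state, ZXX has expectation 0.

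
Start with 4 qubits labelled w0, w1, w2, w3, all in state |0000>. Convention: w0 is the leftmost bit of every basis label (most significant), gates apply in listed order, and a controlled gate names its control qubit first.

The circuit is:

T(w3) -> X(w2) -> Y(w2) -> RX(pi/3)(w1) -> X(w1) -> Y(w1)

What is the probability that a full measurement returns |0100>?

The probability of measuring |0100> is 1/4.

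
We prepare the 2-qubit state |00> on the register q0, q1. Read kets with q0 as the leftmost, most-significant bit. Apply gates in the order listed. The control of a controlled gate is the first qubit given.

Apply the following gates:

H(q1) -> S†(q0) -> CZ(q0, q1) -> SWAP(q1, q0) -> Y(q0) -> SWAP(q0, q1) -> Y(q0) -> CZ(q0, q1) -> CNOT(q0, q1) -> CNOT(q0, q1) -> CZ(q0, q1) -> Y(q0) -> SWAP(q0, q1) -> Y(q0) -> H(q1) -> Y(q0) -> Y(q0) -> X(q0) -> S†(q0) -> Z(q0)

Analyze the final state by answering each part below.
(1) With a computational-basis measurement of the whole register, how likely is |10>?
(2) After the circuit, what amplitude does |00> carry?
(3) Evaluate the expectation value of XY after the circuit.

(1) The probability of measuring |10> is 1/4.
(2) The amplitude on |00> is 1/2.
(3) The expectation value of XY is 0.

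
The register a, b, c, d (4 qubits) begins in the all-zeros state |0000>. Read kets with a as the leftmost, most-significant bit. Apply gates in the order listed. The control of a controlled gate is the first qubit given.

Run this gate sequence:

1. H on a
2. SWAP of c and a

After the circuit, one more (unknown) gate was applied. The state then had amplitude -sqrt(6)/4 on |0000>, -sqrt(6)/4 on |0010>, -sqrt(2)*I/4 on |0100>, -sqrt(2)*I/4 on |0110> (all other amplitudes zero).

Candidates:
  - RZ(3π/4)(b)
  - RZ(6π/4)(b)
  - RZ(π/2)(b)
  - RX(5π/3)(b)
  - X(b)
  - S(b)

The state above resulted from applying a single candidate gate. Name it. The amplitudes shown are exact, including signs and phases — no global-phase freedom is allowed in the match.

It was RX(5π/3)(b) that produced the state shown.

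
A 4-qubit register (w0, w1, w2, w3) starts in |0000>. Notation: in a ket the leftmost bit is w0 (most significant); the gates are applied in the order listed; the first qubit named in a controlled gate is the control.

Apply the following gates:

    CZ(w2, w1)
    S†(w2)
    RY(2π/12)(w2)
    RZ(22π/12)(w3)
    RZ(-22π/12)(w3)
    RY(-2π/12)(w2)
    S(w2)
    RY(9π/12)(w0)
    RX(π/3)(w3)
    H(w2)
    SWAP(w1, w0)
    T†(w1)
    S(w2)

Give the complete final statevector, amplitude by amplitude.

After the circuit, the state carries amplitude sqrt(12 - 6*sqrt(2))/8 on |0000>, -I*sqrt(4 - 2*sqrt(2))/8 on |0001>, I*sqrt(12 - 6*sqrt(2))/8 on |0010>, sqrt(4 - 2*sqrt(2))/8 on |0011>, -sqrt(6*sqrt(2) + 12)*exp(3*I*pi/4)/8 on |0100>, -sqrt(2*sqrt(2) + 4)*exp(I*pi/4)/8 on |0101>, sqrt(6*sqrt(2) + 12)*exp(I*pi/4)/8 on |0110>, -sqrt(2*sqrt(2) + 4)*exp(3*I*pi/4)/8 on |0111>, 0 on |1000>, 0 on |1001>, 0 on |1010>, 0 on |1011>, 0 on |1100>, 0 on |1101>, 0 on |1110>, 0 on |1111>. Key observation: the block from step 2 through step 7 cancels to the identity and can be dropped.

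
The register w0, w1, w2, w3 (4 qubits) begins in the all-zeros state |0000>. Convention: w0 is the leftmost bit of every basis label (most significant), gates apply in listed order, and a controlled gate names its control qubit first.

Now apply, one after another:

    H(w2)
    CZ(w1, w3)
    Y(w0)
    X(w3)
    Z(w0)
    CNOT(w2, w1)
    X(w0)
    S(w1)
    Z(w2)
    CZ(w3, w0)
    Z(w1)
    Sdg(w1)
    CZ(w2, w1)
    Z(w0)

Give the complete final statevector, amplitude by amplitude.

The resulting statevector has amplitude -sqrt(2)*I/2 on |0001>, sqrt(2)*I/2 on |0111>, and 0 on every other basis state.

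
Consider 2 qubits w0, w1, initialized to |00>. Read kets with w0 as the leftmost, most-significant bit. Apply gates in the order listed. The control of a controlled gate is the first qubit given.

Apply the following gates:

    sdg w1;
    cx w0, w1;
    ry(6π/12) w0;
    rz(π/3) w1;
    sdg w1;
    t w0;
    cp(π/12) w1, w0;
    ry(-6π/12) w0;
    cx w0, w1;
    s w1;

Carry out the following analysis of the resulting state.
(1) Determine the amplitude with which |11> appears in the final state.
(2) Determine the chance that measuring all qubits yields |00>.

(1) |11> carries amplitude -exp(I*pi/3)/2 + exp(7*I*pi/12)/2 in the final state.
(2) Outcome |00> occurs with probability sqrt(2)/4 + 1/2.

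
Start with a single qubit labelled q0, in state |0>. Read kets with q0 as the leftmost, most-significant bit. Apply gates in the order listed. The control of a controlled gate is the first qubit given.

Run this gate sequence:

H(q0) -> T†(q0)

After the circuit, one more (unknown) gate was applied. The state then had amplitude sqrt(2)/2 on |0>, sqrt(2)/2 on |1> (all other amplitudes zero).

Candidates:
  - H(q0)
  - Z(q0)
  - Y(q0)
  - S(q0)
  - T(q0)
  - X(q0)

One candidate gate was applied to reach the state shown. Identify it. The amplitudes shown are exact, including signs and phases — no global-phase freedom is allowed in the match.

The unique candidate consistent with the amplitudes is T(q0).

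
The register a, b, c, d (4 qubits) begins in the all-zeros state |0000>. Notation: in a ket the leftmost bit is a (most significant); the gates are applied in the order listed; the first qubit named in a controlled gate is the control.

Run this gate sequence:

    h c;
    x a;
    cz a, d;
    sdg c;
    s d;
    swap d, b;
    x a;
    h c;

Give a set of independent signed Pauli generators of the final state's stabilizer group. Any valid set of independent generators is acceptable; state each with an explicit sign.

One valid set of independent stabilizer generators is +IIYI, +ZIII, +IZII, +IIIZ (any independent generating set of the same group is equally correct).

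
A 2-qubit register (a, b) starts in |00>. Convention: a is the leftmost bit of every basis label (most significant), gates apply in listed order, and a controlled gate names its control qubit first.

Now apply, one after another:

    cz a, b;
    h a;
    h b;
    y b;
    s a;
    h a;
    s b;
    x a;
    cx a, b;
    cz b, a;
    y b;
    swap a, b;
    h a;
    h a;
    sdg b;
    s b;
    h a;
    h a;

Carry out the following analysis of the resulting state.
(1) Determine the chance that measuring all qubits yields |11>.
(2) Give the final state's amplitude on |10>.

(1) A full measurement returns |11> with probability 1/4.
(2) The amplitude on |10> is sqrt(2)*(1 - I)/4.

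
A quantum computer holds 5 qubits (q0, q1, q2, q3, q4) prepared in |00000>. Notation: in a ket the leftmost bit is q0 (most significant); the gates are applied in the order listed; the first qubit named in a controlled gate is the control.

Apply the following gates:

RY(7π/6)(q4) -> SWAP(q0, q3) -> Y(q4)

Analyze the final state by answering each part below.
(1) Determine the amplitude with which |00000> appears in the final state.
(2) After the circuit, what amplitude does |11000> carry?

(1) |00000> carries amplitude I*(-sqrt(6) - sqrt(2))/4 in the final state.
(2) |11000> carries amplitude 0 in the final state.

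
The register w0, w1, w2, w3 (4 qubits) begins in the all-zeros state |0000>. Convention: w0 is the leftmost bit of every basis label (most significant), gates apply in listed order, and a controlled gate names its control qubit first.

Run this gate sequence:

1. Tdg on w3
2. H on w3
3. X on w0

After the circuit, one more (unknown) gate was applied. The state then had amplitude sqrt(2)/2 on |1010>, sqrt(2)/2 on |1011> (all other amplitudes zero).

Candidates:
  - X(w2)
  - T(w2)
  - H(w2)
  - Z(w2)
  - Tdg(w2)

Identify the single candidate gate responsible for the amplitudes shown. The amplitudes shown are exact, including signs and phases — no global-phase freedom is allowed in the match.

It was X(w2) that produced the state shown.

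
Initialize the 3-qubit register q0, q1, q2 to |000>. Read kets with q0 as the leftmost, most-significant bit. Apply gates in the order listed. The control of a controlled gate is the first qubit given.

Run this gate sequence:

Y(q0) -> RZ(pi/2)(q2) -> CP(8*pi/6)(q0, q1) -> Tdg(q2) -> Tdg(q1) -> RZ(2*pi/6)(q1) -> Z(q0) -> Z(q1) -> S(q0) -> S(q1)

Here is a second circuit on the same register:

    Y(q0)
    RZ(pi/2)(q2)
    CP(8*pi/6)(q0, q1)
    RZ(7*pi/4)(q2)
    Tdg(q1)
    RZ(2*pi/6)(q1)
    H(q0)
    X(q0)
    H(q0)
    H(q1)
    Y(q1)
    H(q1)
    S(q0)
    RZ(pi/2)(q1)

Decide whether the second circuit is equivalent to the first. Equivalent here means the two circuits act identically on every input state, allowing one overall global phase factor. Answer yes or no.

No — the two circuits implement different unitaries, even allowing a global phase.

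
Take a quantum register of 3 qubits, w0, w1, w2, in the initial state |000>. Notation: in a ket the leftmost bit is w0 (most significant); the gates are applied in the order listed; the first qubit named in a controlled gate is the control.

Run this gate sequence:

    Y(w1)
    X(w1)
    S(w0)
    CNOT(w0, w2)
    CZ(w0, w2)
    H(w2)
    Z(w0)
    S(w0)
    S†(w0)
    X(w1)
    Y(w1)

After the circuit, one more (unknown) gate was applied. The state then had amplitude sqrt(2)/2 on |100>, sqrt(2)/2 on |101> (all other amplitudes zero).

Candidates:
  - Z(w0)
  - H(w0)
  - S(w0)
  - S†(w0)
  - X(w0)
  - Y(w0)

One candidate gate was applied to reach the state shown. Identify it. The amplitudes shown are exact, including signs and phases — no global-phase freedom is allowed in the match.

The unique candidate consistent with the amplitudes is X(w0).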